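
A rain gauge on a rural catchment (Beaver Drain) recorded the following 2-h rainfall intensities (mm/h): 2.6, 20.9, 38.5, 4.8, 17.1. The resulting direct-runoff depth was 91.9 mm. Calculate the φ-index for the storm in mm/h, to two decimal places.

φ ≈ 10.18 mm/h

Only the 3 blocks with intensity above φ contribute runoff: 20.9, 38.5, 17.1 mm/h.
Σ(I−φ)·Δt = d  ⇒  (20.9+38.5+17.1 − 3φ)·2 = 91.9
φ = (76.50 − 91.9/2) / 3 = 10.18 mm/h.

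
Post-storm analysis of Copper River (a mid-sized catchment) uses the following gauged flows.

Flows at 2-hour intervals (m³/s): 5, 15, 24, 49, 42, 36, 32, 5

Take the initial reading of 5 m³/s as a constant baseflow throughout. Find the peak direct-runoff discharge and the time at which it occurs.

Subtracting baseflow gives direct-runoff ordinates: 0.0, 10.0, 19.0, 44.0, 37.0, 31.0, 27.0, 0.0 m³/s.
The maximum is 44.0 m³/s, occurring at the reading for t = 6 h.

Q_p = 44.0 m³/s at t = 6 h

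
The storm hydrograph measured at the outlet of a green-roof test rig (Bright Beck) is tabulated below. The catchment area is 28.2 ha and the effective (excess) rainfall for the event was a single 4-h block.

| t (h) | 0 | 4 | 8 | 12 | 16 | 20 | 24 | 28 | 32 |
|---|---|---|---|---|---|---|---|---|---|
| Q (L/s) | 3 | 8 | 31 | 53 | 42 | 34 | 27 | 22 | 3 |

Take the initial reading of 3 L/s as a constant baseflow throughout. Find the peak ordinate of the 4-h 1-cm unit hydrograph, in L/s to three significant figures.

Direct runoff: 0.0, 5.0, 28.0, 50.0, 39.0, 31.0, 24.0, 19.0, 0.0 L/s; ΣQ_DR = 196.0 L/s, peak = 50.0 L/s.
Runoff depth d = ΣQ_DR·Δt / A = 196.0 × 14400 / (28.2 ha) = 10.01 mm.
The 1-cm UH is the DRH scaled by (10 mm)/d, so U_p = 50.0 × 10/10.01 = 50.0 L/s.

U_p ≈ 50.0 L/s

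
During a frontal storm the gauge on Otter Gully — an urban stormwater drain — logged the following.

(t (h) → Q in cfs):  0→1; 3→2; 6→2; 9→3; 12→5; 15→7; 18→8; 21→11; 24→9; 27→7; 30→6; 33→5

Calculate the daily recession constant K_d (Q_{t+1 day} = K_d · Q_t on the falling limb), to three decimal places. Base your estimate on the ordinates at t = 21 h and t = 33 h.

Between t = 21 h and t = 33 h the flow falls from 11 to 5 cfs over 4×3 h = 12 h.
Per-interval ratio K = (5/11)^(1/4) = 0.8211; K_d = K^(24/3) = 0.207.

K_d ≈ 0.207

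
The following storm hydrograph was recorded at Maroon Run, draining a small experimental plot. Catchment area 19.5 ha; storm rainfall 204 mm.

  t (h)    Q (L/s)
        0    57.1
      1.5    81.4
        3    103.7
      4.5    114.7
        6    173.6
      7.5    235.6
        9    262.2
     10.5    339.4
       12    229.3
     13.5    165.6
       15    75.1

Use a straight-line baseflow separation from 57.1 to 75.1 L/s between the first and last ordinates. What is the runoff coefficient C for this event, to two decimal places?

ΣQ_DR = 1111 L/s; V = ΣQ_DR·Δt = 5.997 × 10^6 L.
Runoff depth d = V / A = 30.76 mm.
C = d / P = 30.76 / 204 = 0.15.

C ≈ 0.15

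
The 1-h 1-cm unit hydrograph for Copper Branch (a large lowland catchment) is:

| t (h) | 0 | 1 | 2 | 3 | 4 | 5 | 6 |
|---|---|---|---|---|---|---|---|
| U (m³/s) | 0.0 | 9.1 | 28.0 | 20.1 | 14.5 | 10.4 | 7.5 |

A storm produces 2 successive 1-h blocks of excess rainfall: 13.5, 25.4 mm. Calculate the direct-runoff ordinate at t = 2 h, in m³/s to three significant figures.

Q ≈ 60.9 m³/s

By discrete convolution, Q_j = Σ (P_i / 10 mm) · U_{j−i}.
At t = 2 h (j=2): Q = (13.5/10)·28.0 + (25.4/10)·9.1 = 60.9 m³/s.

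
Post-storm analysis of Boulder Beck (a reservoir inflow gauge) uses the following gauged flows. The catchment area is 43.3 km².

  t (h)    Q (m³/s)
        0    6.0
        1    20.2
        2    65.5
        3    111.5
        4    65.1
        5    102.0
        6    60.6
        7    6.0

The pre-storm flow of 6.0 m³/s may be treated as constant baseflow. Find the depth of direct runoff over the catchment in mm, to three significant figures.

d ≈ 32.3 mm

Direct runoff: 0.0, 14.2, 59.5, 105.5, 59.1, 96.0, 54.6, 0.0 m³/s; ΣQ_DR = 388.9 m³/s.
V = ΣQ_DR · Δt = 388.9 × 3600 s = 1.400 × 10^6 m³.
Over A = 43.3 km², depth = V / A = 32.3 mm.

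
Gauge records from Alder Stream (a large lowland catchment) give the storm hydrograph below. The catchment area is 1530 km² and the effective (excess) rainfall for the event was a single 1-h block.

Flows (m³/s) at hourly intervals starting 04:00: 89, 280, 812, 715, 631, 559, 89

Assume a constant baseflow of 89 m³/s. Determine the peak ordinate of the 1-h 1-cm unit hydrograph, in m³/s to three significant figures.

U_p ≈ 1200 m³/s

Direct runoff: 0.0, 191.0, 723.0, 626.0, 542.0, 470.0, 0.0 m³/s; ΣQ_DR = 2552 m³/s, peak = 723.0 m³/s.
Runoff depth d = ΣQ_DR·Δt / A = 2552 × 3600 / (1530 km²) = 6.005 mm.
The 1-cm UH is the DRH scaled by (10 mm)/d, so U_p = 723.0 × 10/6.005 = 1200 m³/s.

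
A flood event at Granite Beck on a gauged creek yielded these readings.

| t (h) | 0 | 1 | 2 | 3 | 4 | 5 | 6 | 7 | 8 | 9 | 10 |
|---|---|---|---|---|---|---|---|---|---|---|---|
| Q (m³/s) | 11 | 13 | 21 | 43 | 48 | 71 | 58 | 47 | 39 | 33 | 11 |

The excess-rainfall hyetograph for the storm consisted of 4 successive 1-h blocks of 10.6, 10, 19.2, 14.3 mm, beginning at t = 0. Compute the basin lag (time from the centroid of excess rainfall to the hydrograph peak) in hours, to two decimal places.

Centroid of excess rainfall: t_c = Σ P_i·t̄_i / ΣP_i = 2.1876 h (block centres at 0.5, 1.5, 2.5, 3.5 h).
Hydrograph peak occurs at t = 5 h, so basin lag t_L = 5 − 2.1876 = 2.81 h.

t_L ≈ 2.81 h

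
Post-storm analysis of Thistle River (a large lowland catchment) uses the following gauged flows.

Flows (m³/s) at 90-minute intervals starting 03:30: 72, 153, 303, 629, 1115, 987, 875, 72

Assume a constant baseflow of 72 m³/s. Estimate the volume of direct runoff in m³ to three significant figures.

V ≈ 1.96 × 10^7 m³

Direct-runoff ordinates (Q − Q_b): 0.0, 81.0, 231.0, 557.0, 1043.0, 915.0, 803.0, 0.0 m³/s.
ΣQ_DR = 3630 m³/s.
With Δt = 1.5 h = 5400 s, V = ΣQ_DR · Δt = 3630 × 5400 = 1.96 × 10^7 m³.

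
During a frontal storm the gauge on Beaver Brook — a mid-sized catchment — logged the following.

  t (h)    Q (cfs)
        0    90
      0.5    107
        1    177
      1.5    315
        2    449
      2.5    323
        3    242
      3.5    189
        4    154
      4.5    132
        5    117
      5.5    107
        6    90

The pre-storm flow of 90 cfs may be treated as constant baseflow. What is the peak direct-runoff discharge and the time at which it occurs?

Q_p = 359.0 cfs at t = 2 h

Subtracting baseflow gives direct-runoff ordinates: 0.0, 17.0, 87.0, 225.0, 359.0, 233.0, 152.0, 99.0, 64.0, 42.0, 27.0, 17.0, 0.0 cfs.
The maximum is 359.0 cfs, occurring at the reading for t = 2 h.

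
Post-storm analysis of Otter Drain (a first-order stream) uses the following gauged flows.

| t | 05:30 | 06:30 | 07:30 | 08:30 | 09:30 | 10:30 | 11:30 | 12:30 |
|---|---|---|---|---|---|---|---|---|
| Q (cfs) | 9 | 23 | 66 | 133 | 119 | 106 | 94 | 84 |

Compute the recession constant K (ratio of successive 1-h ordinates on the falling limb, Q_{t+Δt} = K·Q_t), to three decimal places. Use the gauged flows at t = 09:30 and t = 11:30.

K ≈ 0.889

Using the recession-limb readings at t = 09:30 and t = 11:30: Q falls from 119 to 94 cfs over 2 intervals.
K = (Q₂/Q₁)^(1/2) = (94/119)^(1/2) = 0.889.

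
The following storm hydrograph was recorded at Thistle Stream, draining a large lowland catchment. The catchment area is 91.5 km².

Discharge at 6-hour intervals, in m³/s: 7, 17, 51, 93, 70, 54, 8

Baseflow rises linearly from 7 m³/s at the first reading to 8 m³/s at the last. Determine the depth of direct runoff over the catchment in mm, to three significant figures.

Direct runoff: 0.00, 9.83, 43.67, 85.50, 62.33, 46.17, 0.00 m³/s; ΣQ_DR = 247.5 m³/s.
V = ΣQ_DR · Δt = 247.5 × 21600 s = 5.346 × 10^6 m³.
Over A = 91.5 km², depth = V / A = 58.4 mm.

d ≈ 58.4 mm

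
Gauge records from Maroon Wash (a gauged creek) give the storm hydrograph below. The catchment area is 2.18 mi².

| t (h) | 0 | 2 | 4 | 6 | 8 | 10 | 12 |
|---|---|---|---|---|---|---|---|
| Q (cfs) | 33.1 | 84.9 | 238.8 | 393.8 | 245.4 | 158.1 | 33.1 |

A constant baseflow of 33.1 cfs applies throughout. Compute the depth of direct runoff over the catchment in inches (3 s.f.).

d ≈ 1.36 in

Direct runoff: 0.0, 51.8, 205.7, 360.7, 212.3, 125.0, 0.0 cfs; ΣQ_DR = 955.5 cfs.
V = ΣQ_DR · Δt = 955.5 × 7200 s = 6.880 × 10^6 ft³.
Over A = 2.18 mi², depth = V / A = 1.36 in.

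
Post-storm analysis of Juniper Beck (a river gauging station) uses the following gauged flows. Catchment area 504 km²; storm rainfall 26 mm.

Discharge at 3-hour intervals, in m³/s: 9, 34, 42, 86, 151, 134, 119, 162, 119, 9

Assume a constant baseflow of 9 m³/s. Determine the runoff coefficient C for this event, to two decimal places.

C ≈ 0.64

ΣQ_DR = 775.0 m³/s; V = ΣQ_DR·Δt = 8.370 × 10^6 m³.
Runoff depth d = V / A = 16.61 mm.
C = d / P = 16.61 / 26 = 0.64.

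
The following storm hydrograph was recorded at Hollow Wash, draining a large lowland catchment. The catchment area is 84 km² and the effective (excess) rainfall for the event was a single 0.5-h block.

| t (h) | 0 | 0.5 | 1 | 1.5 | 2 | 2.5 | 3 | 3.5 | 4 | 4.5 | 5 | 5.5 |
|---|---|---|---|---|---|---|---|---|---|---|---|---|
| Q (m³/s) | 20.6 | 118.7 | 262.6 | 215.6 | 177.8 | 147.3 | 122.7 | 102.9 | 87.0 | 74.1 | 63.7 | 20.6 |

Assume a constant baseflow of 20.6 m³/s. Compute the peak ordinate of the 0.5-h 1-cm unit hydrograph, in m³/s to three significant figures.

Direct runoff: 0.0, 98.1, 242.0, 195.0, 157.2, 126.7, 102.1, 82.3, 66.4, 53.5, 43.1, 0.0 m³/s; ΣQ_DR = 1166 m³/s, peak = 242.0 m³/s.
Runoff depth d = ΣQ_DR·Δt / A = 1166 × 1800 / (84 km²) = 24.99 mm.
The 1-cm UH is the DRH scaled by (10 mm)/d, so U_p = 242.0 × 10/24.99 = 96.8 m³/s.

U_p ≈ 96.8 m³/s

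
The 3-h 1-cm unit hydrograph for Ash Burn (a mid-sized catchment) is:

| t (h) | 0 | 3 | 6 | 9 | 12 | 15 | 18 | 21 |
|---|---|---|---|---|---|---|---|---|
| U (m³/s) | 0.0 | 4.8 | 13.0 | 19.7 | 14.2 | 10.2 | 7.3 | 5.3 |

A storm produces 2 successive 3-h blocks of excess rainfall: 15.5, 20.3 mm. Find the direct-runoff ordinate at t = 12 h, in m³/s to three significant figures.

Q ≈ 62.0 m³/s

By discrete convolution, Q_j = Σ (P_i / 10 mm) · U_{j−i}.
At t = 12 h (j=4): Q = (15.5/10)·14.2 + (20.3/10)·19.7 = 62.0 m³/s.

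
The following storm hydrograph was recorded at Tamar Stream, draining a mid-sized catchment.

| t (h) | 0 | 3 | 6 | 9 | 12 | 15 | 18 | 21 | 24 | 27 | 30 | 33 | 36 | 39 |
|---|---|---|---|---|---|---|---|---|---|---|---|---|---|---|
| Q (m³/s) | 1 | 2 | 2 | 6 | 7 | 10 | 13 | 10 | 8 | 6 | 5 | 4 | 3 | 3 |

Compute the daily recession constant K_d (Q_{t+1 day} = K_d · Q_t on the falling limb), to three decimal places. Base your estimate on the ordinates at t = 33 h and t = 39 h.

K_d ≈ 0.316

Between t = 33 h and t = 39 h the flow falls from 4 to 3 m³/s over 2×3 h = 6 h.
Per-interval ratio K = (3/4)^(1/2) = 0.8660; K_d = K^(24/3) = 0.316.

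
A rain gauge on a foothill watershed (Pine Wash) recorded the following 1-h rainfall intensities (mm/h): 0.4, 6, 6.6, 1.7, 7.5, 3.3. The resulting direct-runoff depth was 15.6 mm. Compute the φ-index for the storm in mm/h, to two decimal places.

φ ≈ 1.95 mm/h

Only the 4 blocks with intensity above φ contribute runoff: 6, 6.6, 7.5, 3.3 mm/h.
Σ(I−φ)·Δt = d  ⇒  (6+6.6+7.5+3.3 − 4φ)·1 = 15.6
φ = (23.40 − 15.6/1) / 4 = 1.95 mm/h.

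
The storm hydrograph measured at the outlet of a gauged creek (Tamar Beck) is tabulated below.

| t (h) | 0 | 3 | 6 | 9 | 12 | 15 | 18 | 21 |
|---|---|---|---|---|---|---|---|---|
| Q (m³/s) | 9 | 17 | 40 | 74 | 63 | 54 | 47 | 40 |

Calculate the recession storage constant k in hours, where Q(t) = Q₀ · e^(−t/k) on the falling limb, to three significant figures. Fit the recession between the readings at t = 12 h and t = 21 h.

k ≈ 19.8 h

On the falling limb, Q drops from 63 to 40 m³/s between t = 12 h and t = 21 h (Δt = 9 h).
k = −Δt / ln(Q₂/Q₁) = −9 / ln(40/63) = 19.8 h.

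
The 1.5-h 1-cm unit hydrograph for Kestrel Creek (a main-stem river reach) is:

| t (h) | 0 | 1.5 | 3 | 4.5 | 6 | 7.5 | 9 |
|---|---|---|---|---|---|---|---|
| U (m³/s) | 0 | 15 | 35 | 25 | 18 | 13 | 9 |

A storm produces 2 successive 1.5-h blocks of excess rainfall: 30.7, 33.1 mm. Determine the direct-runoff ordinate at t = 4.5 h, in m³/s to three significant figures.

Q ≈ 193 m³/s

By discrete convolution, Q_j = Σ (P_i / 10 mm) · U_{j−i}.
At t = 4.5 h (j=3): Q = (30.7/10)·25 + (33.1/10)·35 = 193 m³/s.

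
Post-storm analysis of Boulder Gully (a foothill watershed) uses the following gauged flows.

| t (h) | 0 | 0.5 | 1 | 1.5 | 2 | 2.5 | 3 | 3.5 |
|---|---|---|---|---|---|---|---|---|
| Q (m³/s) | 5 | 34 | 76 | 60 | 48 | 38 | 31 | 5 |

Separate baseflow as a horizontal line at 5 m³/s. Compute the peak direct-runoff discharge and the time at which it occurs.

Q_p = 71.0 m³/s at t = 1 h

Subtracting baseflow gives direct-runoff ordinates: 0.0, 29.0, 71.0, 55.0, 43.0, 33.0, 26.0, 0.0 m³/s.
The maximum is 71.0 m³/s, occurring at the reading for t = 1 h.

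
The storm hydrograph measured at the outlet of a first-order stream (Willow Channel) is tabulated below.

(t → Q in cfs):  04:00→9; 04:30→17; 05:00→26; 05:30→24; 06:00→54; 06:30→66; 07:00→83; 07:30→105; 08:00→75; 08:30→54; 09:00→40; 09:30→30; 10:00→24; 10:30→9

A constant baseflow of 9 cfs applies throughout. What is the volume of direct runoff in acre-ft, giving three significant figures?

V ≈ 20.2 acre-ft

Direct-runoff ordinates (Q − Q_b): 0.0, 8.0, 17.0, 15.0, 45.0, 57.0, 74.0, 96.0, 66.0, 45.0, 31.0, 21.0, 15.0, 0.0 cfs.
ΣQ_DR = 490.0 cfs.
With Δt = 0.5 h = 1800 s, V = ΣQ_DR · Δt = 490.0 × 1800 = 8.82 × 10^5 ft³ = 20.2 acre-ft.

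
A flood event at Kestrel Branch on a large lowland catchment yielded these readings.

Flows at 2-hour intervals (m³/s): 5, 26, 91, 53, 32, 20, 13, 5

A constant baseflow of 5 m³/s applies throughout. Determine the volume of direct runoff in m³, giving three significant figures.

V ≈ 1.48 × 10^6 m³

Direct-runoff ordinates (Q − Q_b): 0.0, 21.0, 86.0, 48.0, 27.0, 15.0, 8.0, 0.0 m³/s.
ΣQ_DR = 205.0 m³/s.
With Δt = 2 h = 7200 s, V = ΣQ_DR · Δt = 205.0 × 7200 = 1.48 × 10^6 m³.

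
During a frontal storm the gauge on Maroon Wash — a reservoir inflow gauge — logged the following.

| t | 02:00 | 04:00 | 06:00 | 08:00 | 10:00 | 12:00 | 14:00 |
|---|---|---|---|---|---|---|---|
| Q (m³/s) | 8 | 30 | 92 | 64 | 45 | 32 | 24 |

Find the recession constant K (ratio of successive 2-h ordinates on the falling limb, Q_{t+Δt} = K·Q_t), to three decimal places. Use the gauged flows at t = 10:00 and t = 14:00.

K ≈ 0.730

Using the recession-limb readings at t = 10:00 and t = 14:00: Q falls from 45 to 24 m³/s over 2 intervals.
K = (Q₂/Q₁)^(1/2) = (24/45)^(1/2) = 0.730.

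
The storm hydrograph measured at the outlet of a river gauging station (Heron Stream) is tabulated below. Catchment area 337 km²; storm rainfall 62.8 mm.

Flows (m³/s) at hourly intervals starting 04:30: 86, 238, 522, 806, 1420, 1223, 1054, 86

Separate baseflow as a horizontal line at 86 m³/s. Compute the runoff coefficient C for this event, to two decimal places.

ΣQ_DR = 4747 m³/s; V = ΣQ_DR·Δt = 1.709 × 10^7 m³.
Runoff depth d = V / A = 50.71 mm.
C = d / P = 50.71 / 62.8 = 0.81.

C ≈ 0.81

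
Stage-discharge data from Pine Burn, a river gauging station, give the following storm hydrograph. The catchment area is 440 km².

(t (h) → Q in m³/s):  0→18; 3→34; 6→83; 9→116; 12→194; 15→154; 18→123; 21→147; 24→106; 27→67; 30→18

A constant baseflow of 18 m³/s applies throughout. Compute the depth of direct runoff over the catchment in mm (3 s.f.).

Direct runoff: 0.0, 16.0, 65.0, 98.0, 176.0, 136.0, 105.0, 129.0, 88.0, 49.0, 0.0 m³/s; ΣQ_DR = 862.0 m³/s.
V = ΣQ_DR · Δt = 862.0 × 10800 s = 9.310 × 10^6 m³.
Over A = 440 km², depth = V / A = 21.2 mm.

d ≈ 21.2 mm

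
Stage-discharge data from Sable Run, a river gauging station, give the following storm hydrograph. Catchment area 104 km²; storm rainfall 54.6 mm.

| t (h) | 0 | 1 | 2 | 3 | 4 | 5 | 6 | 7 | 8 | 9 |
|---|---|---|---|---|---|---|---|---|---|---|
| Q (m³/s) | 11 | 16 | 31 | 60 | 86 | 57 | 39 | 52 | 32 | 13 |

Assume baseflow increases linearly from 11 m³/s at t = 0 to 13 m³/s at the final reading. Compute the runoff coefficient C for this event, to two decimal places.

ΣQ_DR = 277.0 m³/s; V = ΣQ_DR·Δt = 9.972 × 10^5 m³.
Runoff depth d = V / A = 9.588 mm.
C = d / P = 9.588 / 54.6 = 0.18.

C ≈ 0.18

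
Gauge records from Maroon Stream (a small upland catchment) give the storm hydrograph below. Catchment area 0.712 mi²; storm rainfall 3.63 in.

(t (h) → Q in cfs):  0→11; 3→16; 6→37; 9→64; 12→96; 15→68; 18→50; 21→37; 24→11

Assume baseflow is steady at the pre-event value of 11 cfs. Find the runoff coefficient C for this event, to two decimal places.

C ≈ 0.52

ΣQ_DR = 291.0 cfs; V = ΣQ_DR·Δt = 3.143 × 10^6 ft³.
Runoff depth d = V / A = 1.900 in.
C = d / P = 1.900 / 3.63 = 0.52.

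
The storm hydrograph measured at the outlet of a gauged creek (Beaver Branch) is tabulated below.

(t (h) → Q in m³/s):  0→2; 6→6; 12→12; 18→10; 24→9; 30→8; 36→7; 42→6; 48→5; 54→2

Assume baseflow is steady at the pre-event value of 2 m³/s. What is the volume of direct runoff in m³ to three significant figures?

Direct-runoff ordinates (Q − Q_b): 0.0, 4.0, 10.0, 8.0, 7.0, 6.0, 5.0, 4.0, 3.0, 0.0 m³/s.
ΣQ_DR = 47.00 m³/s.
With Δt = 6 h = 21600 s, V = ΣQ_DR · Δt = 47.00 × 21600 = 1.02 × 10^6 m³.

V ≈ 1.02 × 10^6 m³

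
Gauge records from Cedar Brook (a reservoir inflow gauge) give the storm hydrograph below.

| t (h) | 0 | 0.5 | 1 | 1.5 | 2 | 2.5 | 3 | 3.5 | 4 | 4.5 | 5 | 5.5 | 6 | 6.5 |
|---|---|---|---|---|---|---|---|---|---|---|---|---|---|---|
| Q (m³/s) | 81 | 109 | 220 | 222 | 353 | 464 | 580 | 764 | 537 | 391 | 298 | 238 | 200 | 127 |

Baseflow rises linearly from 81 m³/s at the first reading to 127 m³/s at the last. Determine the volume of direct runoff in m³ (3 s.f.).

Direct-runoff ordinates (Q − Q_b): 0.00, 24.46, 131.92, 130.38, 257.85, 365.31, 477.77, 658.23, 427.69, 278.15, 181.62, 118.08, 76.54, 0.00 m³/s.
ΣQ_DR = 3128 m³/s.
With Δt = 0.5 h = 1800 s, V = ΣQ_DR · Δt = 3128 × 1800 = 5.63 × 10^6 m³.

V ≈ 5.63 × 10^6 m³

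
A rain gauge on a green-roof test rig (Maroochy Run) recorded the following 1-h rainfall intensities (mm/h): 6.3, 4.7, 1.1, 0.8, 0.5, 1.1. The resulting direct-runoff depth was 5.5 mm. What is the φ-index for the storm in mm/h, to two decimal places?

Only the 2 blocks with intensity above φ contribute runoff: 6.3, 4.7 mm/h.
Σ(I−φ)·Δt = d  ⇒  (6.3+4.7 − 2φ)·1 = 5.5
φ = (11.00 − 5.5/1) / 2 = 2.75 mm/h.

φ ≈ 2.75 mm/h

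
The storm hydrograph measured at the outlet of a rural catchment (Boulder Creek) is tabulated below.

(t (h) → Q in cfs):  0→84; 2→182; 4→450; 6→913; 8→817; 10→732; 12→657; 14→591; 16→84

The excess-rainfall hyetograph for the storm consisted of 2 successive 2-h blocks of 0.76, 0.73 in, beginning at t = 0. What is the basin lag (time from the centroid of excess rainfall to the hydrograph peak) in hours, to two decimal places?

t_L ≈ 4.02 h

Centroid of excess rainfall: t_c = Σ P_i·t̄_i / ΣP_i = 1.9799 h (block centres at 1, 3 h).
Hydrograph peak occurs at t = 6 h, so basin lag t_L = 6 − 1.9799 = 4.02 h.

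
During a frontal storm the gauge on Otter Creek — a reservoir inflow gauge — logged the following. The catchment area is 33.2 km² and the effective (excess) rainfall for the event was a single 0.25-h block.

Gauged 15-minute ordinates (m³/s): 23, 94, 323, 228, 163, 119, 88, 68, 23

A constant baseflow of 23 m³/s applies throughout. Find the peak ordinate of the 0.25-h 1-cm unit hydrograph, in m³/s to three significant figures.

U_p ≈ 120 m³/s

Direct runoff: 0.0, 71.0, 300.0, 205.0, 140.0, 96.0, 65.0, 45.0, 0.0 m³/s; ΣQ_DR = 922.0 m³/s, peak = 300.0 m³/s.
Runoff depth d = ΣQ_DR·Δt / A = 922.0 × 900 / (33.2 km²) = 24.99 mm.
The 1-cm UH is the DRH scaled by (10 mm)/d, so U_p = 300.0 × 10/24.99 = 120 m³/s.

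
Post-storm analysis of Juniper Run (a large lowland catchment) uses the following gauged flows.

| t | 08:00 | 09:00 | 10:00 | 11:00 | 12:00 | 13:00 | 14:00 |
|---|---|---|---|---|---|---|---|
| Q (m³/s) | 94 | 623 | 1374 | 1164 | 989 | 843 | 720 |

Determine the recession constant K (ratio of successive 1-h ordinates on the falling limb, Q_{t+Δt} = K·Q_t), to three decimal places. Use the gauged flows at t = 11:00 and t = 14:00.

Using the recession-limb readings at t = 11:00 and t = 14:00: Q falls from 1164 to 720 m³/s over 3 intervals.
K = (Q₂/Q₁)^(1/3) = (720/1164)^(1/3) = 0.852.

K ≈ 0.852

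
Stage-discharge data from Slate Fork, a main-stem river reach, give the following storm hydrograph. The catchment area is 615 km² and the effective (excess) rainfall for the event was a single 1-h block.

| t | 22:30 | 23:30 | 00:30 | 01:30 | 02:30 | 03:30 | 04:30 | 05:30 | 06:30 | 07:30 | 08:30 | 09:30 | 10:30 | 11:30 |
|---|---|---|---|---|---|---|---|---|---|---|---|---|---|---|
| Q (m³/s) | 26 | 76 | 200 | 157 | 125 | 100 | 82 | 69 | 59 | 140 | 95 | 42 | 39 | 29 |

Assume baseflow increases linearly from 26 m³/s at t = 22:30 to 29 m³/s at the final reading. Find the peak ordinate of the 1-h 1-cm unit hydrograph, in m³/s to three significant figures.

Direct runoff: 0.00, 49.77, 173.54, 130.31, 98.08, 72.85, 54.62, 41.38, 31.15, 111.92, 66.69, 13.46, 10.23, 0.00 m³/s; ΣQ_DR = 854.0 m³/s, peak = 173.54 m³/s.
Runoff depth d = ΣQ_DR·Δt / A = 854.0 × 3600 / (615 km²) = 4.999 mm.
The 1-cm UH is the DRH scaled by (10 mm)/d, so U_p = 173.54 × 10/4.999 = 347 m³/s.

U_p ≈ 347 m³/s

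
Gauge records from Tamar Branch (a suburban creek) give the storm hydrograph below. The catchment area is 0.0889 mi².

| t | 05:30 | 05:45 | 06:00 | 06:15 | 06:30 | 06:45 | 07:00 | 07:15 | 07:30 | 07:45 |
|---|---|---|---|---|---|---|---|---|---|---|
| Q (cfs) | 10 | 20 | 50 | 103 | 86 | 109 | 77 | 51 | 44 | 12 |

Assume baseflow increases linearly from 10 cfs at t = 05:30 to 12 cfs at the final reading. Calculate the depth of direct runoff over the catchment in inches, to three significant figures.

Direct runoff: 0.00, 9.78, 39.56, 92.33, 75.11, 97.89, 65.67, 39.44, 32.22, 0.00 cfs; ΣQ_DR = 452.0 cfs.
V = ΣQ_DR · Δt = 452.0 × 900 s = 4.068 × 10^5 ft³.
Over A = 0.0889 mi², depth = V / A = 1.97 in.

d ≈ 1.97 in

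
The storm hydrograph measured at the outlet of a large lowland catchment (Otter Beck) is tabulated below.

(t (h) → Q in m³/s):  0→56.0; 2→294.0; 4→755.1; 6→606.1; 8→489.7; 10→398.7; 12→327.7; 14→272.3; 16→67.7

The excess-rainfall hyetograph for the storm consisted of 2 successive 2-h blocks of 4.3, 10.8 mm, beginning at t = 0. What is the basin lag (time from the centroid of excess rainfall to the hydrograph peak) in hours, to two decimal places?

Centroid of excess rainfall: t_c = Σ P_i·t̄_i / ΣP_i = 2.4305 h (block centres at 1, 3 h).
Hydrograph peak occurs at t = 4 h, so basin lag t_L = 4 − 2.4305 = 1.57 h.

t_L ≈ 1.57 h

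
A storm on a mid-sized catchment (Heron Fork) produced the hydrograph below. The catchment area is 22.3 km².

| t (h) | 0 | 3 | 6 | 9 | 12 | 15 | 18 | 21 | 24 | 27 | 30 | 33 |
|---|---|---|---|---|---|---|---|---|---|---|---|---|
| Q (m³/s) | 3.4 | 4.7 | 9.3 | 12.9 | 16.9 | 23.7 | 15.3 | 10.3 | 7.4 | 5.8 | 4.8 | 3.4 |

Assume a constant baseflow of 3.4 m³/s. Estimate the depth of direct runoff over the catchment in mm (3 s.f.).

Direct runoff: 0.0, 1.3, 5.9, 9.5, 13.5, 20.3, 11.9, 6.9, 4.0, 2.4, 1.4, 0.0 m³/s; ΣQ_DR = 77.10 m³/s.
V = ΣQ_DR · Δt = 77.10 × 10800 s = 8.327 × 10^5 m³.
Over A = 22.3 km², depth = V / A = 37.3 mm.

d ≈ 37.3 mm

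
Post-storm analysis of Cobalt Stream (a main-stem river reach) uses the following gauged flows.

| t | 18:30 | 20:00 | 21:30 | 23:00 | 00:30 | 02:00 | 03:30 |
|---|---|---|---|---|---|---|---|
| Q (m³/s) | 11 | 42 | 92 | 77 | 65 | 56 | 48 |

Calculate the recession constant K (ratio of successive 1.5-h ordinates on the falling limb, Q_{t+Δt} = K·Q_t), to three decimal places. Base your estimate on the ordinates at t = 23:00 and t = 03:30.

K ≈ 0.854

Using the recession-limb readings at t = 23:00 and t = 03:30: Q falls from 77 to 48 m³/s over 3 intervals.
K = (Q₂/Q₁)^(1/3) = (48/77)^(1/3) = 0.854.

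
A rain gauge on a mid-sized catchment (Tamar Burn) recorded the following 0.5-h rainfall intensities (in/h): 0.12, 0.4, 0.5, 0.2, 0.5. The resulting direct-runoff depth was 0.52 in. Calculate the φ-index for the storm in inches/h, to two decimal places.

φ ≈ 0.14 in/h

Only the 4 blocks with intensity above φ contribute runoff: 0.4, 0.5, 0.2, 0.5 in/h.
Σ(I−φ)·Δt = d  ⇒  (0.4+0.5+0.2+0.5 − 4φ)·0.5 = 0.52
φ = (1.600 − 0.52/0.5) / 4 = 0.14 in/h.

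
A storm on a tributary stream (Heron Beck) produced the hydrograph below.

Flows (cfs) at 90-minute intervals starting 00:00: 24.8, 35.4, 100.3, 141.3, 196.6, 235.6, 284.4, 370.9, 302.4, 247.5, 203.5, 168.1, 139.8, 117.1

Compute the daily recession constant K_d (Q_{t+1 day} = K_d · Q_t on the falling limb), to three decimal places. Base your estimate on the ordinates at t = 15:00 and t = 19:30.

K_d ≈ 0.052

Between t = 15:00 and t = 19:30 the flow falls from 203.5 to 117.1 cfs over 3×1.5 h = 4.5 h.
Per-interval ratio K = (117.1/203.5)^(1/3) = 0.8318; K_d = K^(24/1.5) = 0.052.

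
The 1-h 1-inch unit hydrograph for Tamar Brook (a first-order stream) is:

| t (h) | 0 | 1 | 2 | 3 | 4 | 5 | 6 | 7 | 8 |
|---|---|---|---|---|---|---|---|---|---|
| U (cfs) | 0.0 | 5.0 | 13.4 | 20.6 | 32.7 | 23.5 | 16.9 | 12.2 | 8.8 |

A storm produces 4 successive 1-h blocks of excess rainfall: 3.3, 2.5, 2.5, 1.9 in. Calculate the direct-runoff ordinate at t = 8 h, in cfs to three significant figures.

By discrete convolution, Q_j = Σ (P_i / 1 in) · U_{j−i}.
At t = 8 h (j=8): Q = (3.3/1)·8.8 + (2.5/1)·12.2 + (2.5/1)·16.9 + (1.9/1)·23.5 = 146 cfs.

Q ≈ 146 cfs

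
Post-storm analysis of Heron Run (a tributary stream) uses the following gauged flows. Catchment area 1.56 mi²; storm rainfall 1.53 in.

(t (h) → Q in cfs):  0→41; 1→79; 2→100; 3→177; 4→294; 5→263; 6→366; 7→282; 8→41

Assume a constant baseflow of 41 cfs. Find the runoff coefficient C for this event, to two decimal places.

C ≈ 0.83

ΣQ_DR = 1274 cfs; V = ΣQ_DR·Δt = 4.586 × 10^6 ft³.
Runoff depth d = V / A = 1.265 in.
C = d / P = 1.265 / 1.53 = 0.83.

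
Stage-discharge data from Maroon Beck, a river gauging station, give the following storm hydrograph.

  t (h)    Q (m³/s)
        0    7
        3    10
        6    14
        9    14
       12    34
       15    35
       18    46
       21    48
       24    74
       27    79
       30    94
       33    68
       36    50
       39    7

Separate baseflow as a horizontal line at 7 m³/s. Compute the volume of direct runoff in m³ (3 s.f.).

Direct-runoff ordinates (Q − Q_b): 0.0, 3.0, 7.0, 7.0, 27.0, 28.0, 39.0, 41.0, 67.0, 72.0, 87.0, 61.0, 43.0, 0.0 m³/s.
ΣQ_DR = 482.0 m³/s.
With Δt = 3 h = 10800 s, V = ΣQ_DR · Δt = 482.0 × 10800 = 5.21 × 10^6 m³.

V ≈ 5.21 × 10^6 m³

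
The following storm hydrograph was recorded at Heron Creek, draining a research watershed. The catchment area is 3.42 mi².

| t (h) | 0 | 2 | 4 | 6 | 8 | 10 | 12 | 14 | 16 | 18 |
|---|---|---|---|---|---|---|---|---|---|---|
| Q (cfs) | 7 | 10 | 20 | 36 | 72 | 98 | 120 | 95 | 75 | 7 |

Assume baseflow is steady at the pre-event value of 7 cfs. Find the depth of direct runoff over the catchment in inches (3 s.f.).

d ≈ 0.426 in

Direct runoff: 0.0, 3.0, 13.0, 29.0, 65.0, 91.0, 113.0, 88.0, 68.0, 0.0 cfs; ΣQ_DR = 470.0 cfs.
V = ΣQ_DR · Δt = 470.0 × 7200 s = 3.384 × 10^6 ft³.
Over A = 3.42 mi², depth = V / A = 0.426 in.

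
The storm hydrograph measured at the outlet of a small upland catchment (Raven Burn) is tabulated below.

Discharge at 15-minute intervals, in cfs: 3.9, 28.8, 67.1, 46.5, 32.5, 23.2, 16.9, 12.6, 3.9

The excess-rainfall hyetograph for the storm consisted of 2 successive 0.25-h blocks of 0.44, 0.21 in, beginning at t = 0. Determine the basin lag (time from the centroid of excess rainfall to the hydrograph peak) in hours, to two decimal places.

t_L ≈ 0.29 h

Centroid of excess rainfall: t_c = Σ P_i·t̄_i / ΣP_i = 0.2058 h (block centres at 0.125, 0.375 h).
Hydrograph peak occurs at t = 0.5 h, so basin lag t_L = 0.5 − 0.2058 = 0.29 h.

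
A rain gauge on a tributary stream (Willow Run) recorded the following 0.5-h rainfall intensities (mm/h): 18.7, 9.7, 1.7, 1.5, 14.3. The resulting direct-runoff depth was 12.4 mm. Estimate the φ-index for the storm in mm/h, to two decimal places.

Only the 3 blocks with intensity above φ contribute runoff: 18.7, 9.7, 14.3 mm/h.
Σ(I−φ)·Δt = d  ⇒  (18.7+9.7+14.3 − 3φ)·0.5 = 12.4
φ = (42.70 − 12.4/0.5) / 3 = 5.97 mm/h.

φ ≈ 5.97 mm/h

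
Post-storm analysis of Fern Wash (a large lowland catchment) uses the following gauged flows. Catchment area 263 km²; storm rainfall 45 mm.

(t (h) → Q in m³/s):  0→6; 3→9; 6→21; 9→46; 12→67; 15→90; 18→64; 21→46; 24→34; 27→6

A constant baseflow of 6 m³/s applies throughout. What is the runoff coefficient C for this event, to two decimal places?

ΣQ_DR = 329.0 m³/s; V = ΣQ_DR·Δt = 3.553 × 10^6 m³.
Runoff depth d = V / A = 13.51 mm.
C = d / P = 13.51 / 45 = 0.30.

C ≈ 0.30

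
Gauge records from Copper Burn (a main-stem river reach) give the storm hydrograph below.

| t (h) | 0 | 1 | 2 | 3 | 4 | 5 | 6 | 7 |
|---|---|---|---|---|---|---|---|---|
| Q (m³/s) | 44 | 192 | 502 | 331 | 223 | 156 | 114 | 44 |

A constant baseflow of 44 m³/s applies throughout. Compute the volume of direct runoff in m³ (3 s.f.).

Direct-runoff ordinates (Q − Q_b): 0.0, 148.0, 458.0, 287.0, 179.0, 112.0, 70.0, 0.0 m³/s.
ΣQ_DR = 1254 m³/s.
With Δt = 1 h = 3600 s, V = ΣQ_DR · Δt = 1254 × 3600 = 4.51 × 10^6 m³.

V ≈ 4.51 × 10^6 m³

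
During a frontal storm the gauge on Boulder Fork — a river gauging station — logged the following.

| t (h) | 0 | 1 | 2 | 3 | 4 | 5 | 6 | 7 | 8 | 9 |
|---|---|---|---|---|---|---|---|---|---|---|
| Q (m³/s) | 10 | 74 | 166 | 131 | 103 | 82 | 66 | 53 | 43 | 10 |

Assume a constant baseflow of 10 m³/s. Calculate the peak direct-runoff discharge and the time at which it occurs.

Subtracting baseflow gives direct-runoff ordinates: 0.0, 64.0, 156.0, 121.0, 93.0, 72.0, 56.0, 43.0, 33.0, 0.0 m³/s.
The maximum is 156.0 m³/s, occurring at the reading for t = 2 h.

Q_p = 156.0 m³/s at t = 2 h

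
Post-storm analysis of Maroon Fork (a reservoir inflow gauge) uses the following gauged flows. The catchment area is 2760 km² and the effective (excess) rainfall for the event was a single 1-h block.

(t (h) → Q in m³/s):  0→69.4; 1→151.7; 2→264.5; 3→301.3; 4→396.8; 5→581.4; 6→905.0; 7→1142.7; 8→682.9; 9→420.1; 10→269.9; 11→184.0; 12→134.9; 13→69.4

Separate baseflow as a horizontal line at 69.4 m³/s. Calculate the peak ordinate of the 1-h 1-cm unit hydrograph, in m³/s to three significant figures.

U_p ≈ 1790 m³/s

Direct runoff: 0.0, 82.3, 195.1, 231.9, 327.4, 512.0, 835.6, 1073.3, 613.5, 350.7, 200.5, 114.6, 65.5, 0.0 m³/s; ΣQ_DR = 4602 m³/s, peak = 1073.3 m³/s.
Runoff depth d = ΣQ_DR·Δt / A = 4602 × 3600 / (2760 km²) = 6.003 mm.
The 1-cm UH is the DRH scaled by (10 mm)/d, so U_p = 1073.3 × 10/6.003 = 1790 m³/s.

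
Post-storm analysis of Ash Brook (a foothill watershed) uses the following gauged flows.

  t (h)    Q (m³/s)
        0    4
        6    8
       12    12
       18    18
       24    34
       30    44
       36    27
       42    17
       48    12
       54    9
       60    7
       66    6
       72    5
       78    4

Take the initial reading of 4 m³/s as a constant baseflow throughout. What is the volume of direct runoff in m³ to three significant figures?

V ≈ 3.26 × 10^6 m³

Direct-runoff ordinates (Q − Q_b): 0.0, 4.0, 8.0, 14.0, 30.0, 40.0, 23.0, 13.0, 8.0, 5.0, 3.0, 2.0, 1.0, 0.0 m³/s.
ΣQ_DR = 151.0 m³/s.
With Δt = 6 h = 21600 s, V = ΣQ_DR · Δt = 151.0 × 21600 = 3.26 × 10^6 m³.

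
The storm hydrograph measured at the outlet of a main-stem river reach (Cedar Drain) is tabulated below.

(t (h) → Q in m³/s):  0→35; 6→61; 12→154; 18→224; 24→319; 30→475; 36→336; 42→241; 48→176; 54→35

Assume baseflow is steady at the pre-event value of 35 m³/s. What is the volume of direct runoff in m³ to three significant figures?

V ≈ 3.68 × 10^7 m³

Direct-runoff ordinates (Q − Q_b): 0.0, 26.0, 119.0, 189.0, 284.0, 440.0, 301.0, 206.0, 141.0, 0.0 m³/s.
ΣQ_DR = 1706 m³/s.
With Δt = 6 h = 21600 s, V = ΣQ_DR · Δt = 1706 × 21600 = 3.68 × 10^7 m³.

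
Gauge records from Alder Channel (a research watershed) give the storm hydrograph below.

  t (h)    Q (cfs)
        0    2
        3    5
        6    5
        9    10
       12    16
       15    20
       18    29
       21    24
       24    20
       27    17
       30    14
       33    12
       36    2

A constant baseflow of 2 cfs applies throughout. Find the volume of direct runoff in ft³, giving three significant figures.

V ≈ 1.62 × 10^6 ft³

Direct-runoff ordinates (Q − Q_b): 0.0, 3.0, 3.0, 8.0, 14.0, 18.0, 27.0, 22.0, 18.0, 15.0, 12.0, 10.0, 0.0 cfs.
ΣQ_DR = 150.0 cfs.
With Δt = 3 h = 10800 s, V = ΣQ_DR · Δt = 150.0 × 10800 = 1.62 × 10^6 ft³.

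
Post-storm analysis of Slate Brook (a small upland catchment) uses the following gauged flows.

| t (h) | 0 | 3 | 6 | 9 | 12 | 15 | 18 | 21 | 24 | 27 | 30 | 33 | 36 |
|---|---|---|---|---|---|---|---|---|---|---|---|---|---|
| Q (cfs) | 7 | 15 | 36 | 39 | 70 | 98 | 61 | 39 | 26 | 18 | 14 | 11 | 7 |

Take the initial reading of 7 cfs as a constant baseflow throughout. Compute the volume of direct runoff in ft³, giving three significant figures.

V ≈ 3.78 × 10^6 ft³

Direct-runoff ordinates (Q − Q_b): 0.0, 8.0, 29.0, 32.0, 63.0, 91.0, 54.0, 32.0, 19.0, 11.0, 7.0, 4.0, 0.0 cfs.
ΣQ_DR = 350.0 cfs.
With Δt = 3 h = 10800 s, V = ΣQ_DR · Δt = 350.0 × 10800 = 3.78 × 10^6 ft³.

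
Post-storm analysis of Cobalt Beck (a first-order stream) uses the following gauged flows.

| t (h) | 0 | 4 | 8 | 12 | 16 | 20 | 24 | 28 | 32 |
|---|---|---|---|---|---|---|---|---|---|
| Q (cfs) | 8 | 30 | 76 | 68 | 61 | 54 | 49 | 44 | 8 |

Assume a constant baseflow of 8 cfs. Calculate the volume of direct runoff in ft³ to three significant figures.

V ≈ 4.69 × 10^6 ft³

Direct-runoff ordinates (Q − Q_b): 0.0, 22.0, 68.0, 60.0, 53.0, 46.0, 41.0, 36.0, 0.0 cfs.
ΣQ_DR = 326.0 cfs.
With Δt = 4 h = 14400 s, V = ΣQ_DR · Δt = 326.0 × 14400 = 4.69 × 10^6 ft³.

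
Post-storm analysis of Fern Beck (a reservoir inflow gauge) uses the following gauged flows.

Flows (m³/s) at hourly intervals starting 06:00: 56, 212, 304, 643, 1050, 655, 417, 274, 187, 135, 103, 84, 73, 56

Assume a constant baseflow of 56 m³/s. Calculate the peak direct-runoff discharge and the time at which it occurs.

Q_p = 994.0 m³/s at t = 10:00

Subtracting baseflow gives direct-runoff ordinates: 0.0, 156.0, 248.0, 587.0, 994.0, 599.0, 361.0, 218.0, 131.0, 79.0, 47.0, 28.0, 17.0, 0.0 m³/s.
The maximum is 994.0 m³/s, occurring at the reading for t = 10:00.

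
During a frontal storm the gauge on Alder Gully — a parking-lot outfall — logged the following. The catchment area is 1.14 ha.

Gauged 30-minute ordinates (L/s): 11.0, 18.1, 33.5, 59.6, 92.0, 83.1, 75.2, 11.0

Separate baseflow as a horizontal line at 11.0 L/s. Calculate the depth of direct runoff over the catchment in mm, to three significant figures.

Direct runoff: 0.0, 7.1, 22.5, 48.6, 81.0, 72.1, 64.2, 0.0 L/s; ΣQ_DR = 295.5 L/s.
V = ΣQ_DR · Δt = 295.5 × 1800 s = 5.319 × 10^5 L.
Over A = 1.14 ha, depth = V / A = 46.7 mm.

d ≈ 46.7 mm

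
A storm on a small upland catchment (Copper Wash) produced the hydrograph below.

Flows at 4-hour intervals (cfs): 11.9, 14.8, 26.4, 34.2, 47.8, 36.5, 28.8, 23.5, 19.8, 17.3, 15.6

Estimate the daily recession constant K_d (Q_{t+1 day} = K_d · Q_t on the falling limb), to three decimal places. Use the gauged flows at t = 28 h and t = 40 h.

Between t = 28 h and t = 40 h the flow falls from 23.5 to 15.6 cfs over 3×4 h = 12 h.
Per-interval ratio K = (15.6/23.5)^(1/3) = 0.8723; K_d = K^(24/4) = 0.441.

K_d ≈ 0.441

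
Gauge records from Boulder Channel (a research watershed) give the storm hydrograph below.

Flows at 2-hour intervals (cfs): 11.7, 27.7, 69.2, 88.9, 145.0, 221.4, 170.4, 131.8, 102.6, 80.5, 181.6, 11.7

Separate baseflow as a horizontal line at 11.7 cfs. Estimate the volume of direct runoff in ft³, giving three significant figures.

Direct-runoff ordinates (Q − Q_b): 0.0, 16.0, 57.5, 77.2, 133.3, 209.7, 158.7, 120.1, 90.9, 68.8, 169.9, 0.0 cfs.
ΣQ_DR = 1102 cfs.
With Δt = 2 h = 7200 s, V = ΣQ_DR · Δt = 1102 × 7200 = 7.94 × 10^6 ft³.

V ≈ 7.94 × 10^6 ft³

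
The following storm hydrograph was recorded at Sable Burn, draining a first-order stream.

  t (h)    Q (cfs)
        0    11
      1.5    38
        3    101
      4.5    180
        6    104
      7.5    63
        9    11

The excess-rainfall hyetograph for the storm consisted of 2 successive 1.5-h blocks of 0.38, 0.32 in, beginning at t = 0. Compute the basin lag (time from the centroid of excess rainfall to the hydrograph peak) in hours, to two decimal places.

Centroid of excess rainfall: t_c = Σ P_i·t̄_i / ΣP_i = 1.4357 h (block centres at 0.75, 2.25 h).
Hydrograph peak occurs at t = 4.5 h, so basin lag t_L = 4.5 − 1.4357 = 3.06 h.

t_L ≈ 3.06 h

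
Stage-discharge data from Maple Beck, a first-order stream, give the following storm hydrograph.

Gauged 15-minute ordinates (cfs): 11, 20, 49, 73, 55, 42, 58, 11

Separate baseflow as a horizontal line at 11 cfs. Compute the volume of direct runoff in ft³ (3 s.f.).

V ≈ 2.08 × 10^5 ft³

Direct-runoff ordinates (Q − Q_b): 0.0, 9.0, 38.0, 62.0, 44.0, 31.0, 47.0, 0.0 cfs.
ΣQ_DR = 231.0 cfs.
With Δt = 0.25 h = 900 s, V = ΣQ_DR · Δt = 231.0 × 900 = 2.08 × 10^5 ft³.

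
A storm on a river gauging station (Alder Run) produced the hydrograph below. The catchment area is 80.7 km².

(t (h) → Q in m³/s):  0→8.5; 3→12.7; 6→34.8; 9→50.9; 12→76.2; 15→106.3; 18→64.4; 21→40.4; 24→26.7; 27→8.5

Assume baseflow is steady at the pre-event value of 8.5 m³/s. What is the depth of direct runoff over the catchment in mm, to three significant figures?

d ≈ 46.1 mm

Direct runoff: 0.0, 4.2, 26.3, 42.4, 67.7, 97.8, 55.9, 31.9, 18.2, 0.0 m³/s; ΣQ_DR = 344.4 m³/s.
V = ΣQ_DR · Δt = 344.4 × 10800 s = 3.720 × 10^6 m³.
Over A = 80.7 km², depth = V / A = 46.1 mm.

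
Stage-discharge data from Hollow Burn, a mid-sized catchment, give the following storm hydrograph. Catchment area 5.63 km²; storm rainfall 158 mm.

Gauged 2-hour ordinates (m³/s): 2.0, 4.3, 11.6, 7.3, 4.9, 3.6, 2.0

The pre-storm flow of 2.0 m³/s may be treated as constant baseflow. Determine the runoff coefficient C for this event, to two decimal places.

C ≈ 0.18

ΣQ_DR = 21.70 m³/s; V = ΣQ_DR·Δt = 1.562 × 10^5 m³.
Runoff depth d = V / A = 27.75 mm.
C = d / P = 27.75 / 158 = 0.18.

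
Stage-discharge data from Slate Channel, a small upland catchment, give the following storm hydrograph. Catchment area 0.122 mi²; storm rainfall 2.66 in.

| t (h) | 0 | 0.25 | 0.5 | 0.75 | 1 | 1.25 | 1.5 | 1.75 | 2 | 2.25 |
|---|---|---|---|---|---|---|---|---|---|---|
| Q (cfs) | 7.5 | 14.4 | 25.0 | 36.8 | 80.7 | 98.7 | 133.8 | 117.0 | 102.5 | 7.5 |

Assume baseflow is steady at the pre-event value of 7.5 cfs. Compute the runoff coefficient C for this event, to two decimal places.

ΣQ_DR = 548.9 cfs; V = ΣQ_DR·Δt = 4.940 × 10^5 ft³.
Runoff depth d = V / A = 1.743 in.
C = d / P = 1.743 / 2.66 = 0.66.

C ≈ 0.66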